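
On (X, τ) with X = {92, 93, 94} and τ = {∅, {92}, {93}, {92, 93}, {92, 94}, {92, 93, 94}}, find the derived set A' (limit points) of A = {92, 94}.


A' = {94}

For each x ∈ X, list the open sets U ∈ τ with x ∈ U, then check whether U ∩ (A ∖ {x}) ≠ ∅ for every such U.
  x = 92: open {92} ∋ x has {92} ∩ (A ∖ {92}) = ∅, so x is NOT a limit point.
  x = 93: open {93} ∋ x has {93} ∩ (A ∖ {93}) = ∅, so x is NOT a limit point.
  x = 94: opens ∋ x are {92, 94}, {92, 93, 94}; each meets A ∖ {94}, so x IS a limit point.
Collecting: A' = {94}.


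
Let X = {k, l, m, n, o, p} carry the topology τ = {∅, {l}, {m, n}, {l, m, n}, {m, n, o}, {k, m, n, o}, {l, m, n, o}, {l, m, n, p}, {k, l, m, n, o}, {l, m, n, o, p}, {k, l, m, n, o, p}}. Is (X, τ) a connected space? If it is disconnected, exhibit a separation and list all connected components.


(X, τ) is connected.

Find clopen sets (U ∈ τ with X ∖ U ∈ τ):
  U = ∅, X ∖ U = {k, l, m, n, o, p} — both open, so U is clopen.
  U = {k, l, m, n, o, p}, X ∖ U = ∅ — both open, so U is clopen.
Only trivial clopens (∅ and X) exist, so (X, τ) is connected.
Compute connected components by grouping points that agree on all clopens:
  component: {k, l, m, n, o, p}


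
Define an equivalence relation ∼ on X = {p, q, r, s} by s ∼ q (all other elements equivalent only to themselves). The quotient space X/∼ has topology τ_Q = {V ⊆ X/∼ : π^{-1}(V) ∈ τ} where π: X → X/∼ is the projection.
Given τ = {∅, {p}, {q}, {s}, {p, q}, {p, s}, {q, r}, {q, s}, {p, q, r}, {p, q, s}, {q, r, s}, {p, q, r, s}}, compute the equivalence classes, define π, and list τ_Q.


X/∼ = {[p], [q=s], [r]}; |τ_Q| = 6.

Equivalence classes: [p], [q=s], [r].
Quotient map π: X → X/∼ sends p ↦ [p], q ↦ [q=s], r ↦ [r], s ↦ [q=s].
For each subset V ⊆ X/∼, compute π^{-1}(V) ⊆ X and check whether π^{-1}(V) ∈ τ. V is open in τ_Q iff π^{-1}(V) ∈ τ.
  V = {}: π^{-1}(V) = ∅ ∈ τ ✓.
  V = {[p]}: π^{-1}(V) = {p} ∈ τ ✓.
  V = {[q=s]}: π^{-1}(V) = {q, s} ∈ τ ✓.
  V = {[p], [q=s]}: π^{-1}(V) = {p, q, s} ∈ τ ✓.
  V = {[r]}: π^{-1}(V) = {r} ∉ τ ✗.
  V = {[p], [r]}: π^{-1}(V) = {p, r} ∉ τ ✗.
  V = {[q=s], [r]}: π^{-1}(V) = {q, r, s} ∈ τ ✓.
  V = {[p], [q=s], [r]}: π^{-1}(V) = {p, q, r, s} ∈ τ ✓.
Open sets in the quotient: τ_Q = {{}, {[p]}, {[q=s]}, {[p], [q=s]}, {[q=s], [r]}, {[p], [q=s], [r]}} (6 elements).


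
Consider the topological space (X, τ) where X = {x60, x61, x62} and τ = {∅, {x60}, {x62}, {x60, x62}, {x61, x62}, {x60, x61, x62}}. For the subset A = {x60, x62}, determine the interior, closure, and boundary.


int(A) = {x60, x62}, cl(A) = {x60, x61, x62}, ∂A = {x61}.

Closed sets in (X, τ) are complements of opens:
  closed(X, τ) = {∅, {x60}, {x61}, {x60, x61}, {x61, x62}, {x60, x61, x62}}.
int(A) = ⋃ {U ∈ τ : U ⊆ A}. Opens contained in A: ∅, {x60}, {x62}, {x60, x62}.
Taking the union of these: int(A) = {x60, x62}.
cl(A) = ⋂ {C closed : A ⊆ C}. Closed sets containing A: {x60, x61, x62}.
Intersecting these: cl(A) = {x60, x61, x62}.
∂A = cl(A) ∖ int(A) = {x60, x61, x62} ∖ {x60, x62} = {x61}.


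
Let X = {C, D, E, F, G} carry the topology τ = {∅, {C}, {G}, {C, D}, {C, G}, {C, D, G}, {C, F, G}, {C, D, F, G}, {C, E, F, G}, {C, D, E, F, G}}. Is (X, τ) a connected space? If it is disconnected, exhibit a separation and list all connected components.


(X, τ) is connected.

Find clopen sets (U ∈ τ with X ∖ U ∈ τ):
  U = ∅, X ∖ U = {C, D, E, F, G} — both open, so U is clopen.
  U = {C, D, E, F, G}, X ∖ U = ∅ — both open, so U is clopen.
Only trivial clopens (∅ and X) exist, so (X, τ) is connected.
Compute connected components by grouping points that agree on all clopens:
  component: {C, D, E, F, G}


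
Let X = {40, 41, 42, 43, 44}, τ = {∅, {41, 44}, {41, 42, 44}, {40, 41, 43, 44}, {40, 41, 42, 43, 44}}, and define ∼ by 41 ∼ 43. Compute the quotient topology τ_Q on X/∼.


X/∼ = {[40], [41=43], [42], [44]}; |τ_Q| = 3.

Equivalence classes: [40], [41=43], [42], [44].
Quotient map π: X → X/∼ sends 40 ↦ [40], 41 ↦ [41=43], 42 ↦ [42], 43 ↦ [41=43], 44 ↦ [44].
For each subset V ⊆ X/∼, compute π^{-1}(V) ⊆ X and check whether π^{-1}(V) ∈ τ. V is open in τ_Q iff π^{-1}(V) ∈ τ.
  V = {}: π^{-1}(V) = ∅ ∈ τ ✓.
  V = {[40]}: π^{-1}(V) = {40} ∉ τ ✗.
  V = {[41=43]}: π^{-1}(V) = {41, 43} ∉ τ ✗.
  V = {[40], [41=43]}: π^{-1}(V) = {40, 41, 43} ∉ τ ✗.
  V = {[42]}: π^{-1}(V) = {42} ∉ τ ✗.
  V = {[40], [42]}: π^{-1}(V) = {40, 42} ∉ τ ✗.
  V = {[41=43], [42]}: π^{-1}(V) = {41, 42, 43} ∉ τ ✗.
  V = {[40], [41=43], [42]}: π^{-1}(V) = {40, 41, 42, 43} ∉ τ ✗.
  V = {[44]}: π^{-1}(V) = {44} ∉ τ ✗.
  V = {[40], [44]}: π^{-1}(V) = {40, 44} ∉ τ ✗.
  V = {[41=43], [44]}: π^{-1}(V) = {41, 43, 44} ∉ τ ✗.
  V = {[40], [41=43], [44]}: π^{-1}(V) = {40, 41, 43, 44} ∈ τ ✓.
  V = {[42], [44]}: π^{-1}(V) = {42, 44} ∉ τ ✗.
  V = {[40], [42], [44]}: π^{-1}(V) = {40, 42, 44} ∉ τ ✗.
  V = {[41=43], [42], [44]}: π^{-1}(V) = {41, 42, 43, 44} ∉ τ ✗.
  V = {[40], [41=43], [42], [44]}: π^{-1}(V) = {40, 41, 42, 43, 44} ∈ τ ✓.
Open sets in the quotient: τ_Q = {{}, {[40], [41=43], [44]}, {[40], [41=43], [42], [44]}} (3 elements).


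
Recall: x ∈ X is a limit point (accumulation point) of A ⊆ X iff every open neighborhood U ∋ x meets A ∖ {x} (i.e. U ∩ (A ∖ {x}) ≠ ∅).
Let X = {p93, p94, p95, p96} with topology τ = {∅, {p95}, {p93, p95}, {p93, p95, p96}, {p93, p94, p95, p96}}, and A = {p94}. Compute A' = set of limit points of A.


A' = ∅

For each x ∈ X, list the open sets U ∈ τ with x ∈ U, then check whether U ∩ (A ∖ {x}) ≠ ∅ for every such U.
  x = p93: open {p93, p95} ∋ x has {p93, p95} ∩ (A ∖ {p93}) = ∅, so x is NOT a limit point.
  x = p94: open {p93, p94, p95, p96} ∋ x has {p93, p94, p95, p96} ∩ (A ∖ {p94}) = ∅, so x is NOT a limit point.
  x = p95: open {p95} ∋ x has {p95} ∩ (A ∖ {p95}) = ∅, so x is NOT a limit point.
  x = p96: open {p93, p95, p96} ∋ x has {p93, p95, p96} ∩ (A ∖ {p96}) = ∅, so x is NOT a limit point.
Collecting: A' = ∅.


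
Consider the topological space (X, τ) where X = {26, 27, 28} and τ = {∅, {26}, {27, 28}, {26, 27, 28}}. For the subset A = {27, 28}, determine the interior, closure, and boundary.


int(A) = {27, 28}, cl(A) = {27, 28}, ∂A = ∅.

Closed sets in (X, τ) are complements of opens:
  closed(X, τ) = {∅, {26}, {27, 28}, {26, 27, 28}}.
int(A) = ⋃ {U ∈ τ : U ⊆ A}. Opens contained in A: ∅, {27, 28}.
Taking the union of these: int(A) = {27, 28}.
cl(A) = ⋂ {C closed : A ⊆ C}. Closed sets containing A: {27, 28}, {26, 27, 28}.
Intersecting these: cl(A) = {27, 28}.
∂A = cl(A) ∖ int(A) = {27, 28} ∖ {27, 28} = ∅.


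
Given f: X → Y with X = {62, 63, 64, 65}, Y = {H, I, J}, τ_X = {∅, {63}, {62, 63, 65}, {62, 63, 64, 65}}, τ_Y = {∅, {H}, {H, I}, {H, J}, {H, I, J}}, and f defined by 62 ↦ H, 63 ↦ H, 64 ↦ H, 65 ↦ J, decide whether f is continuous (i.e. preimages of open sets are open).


f is NOT continuous.

Compute f^{-1}(U) for each U ∈ τ_Y:
  U = ∅: f^{-1}(U) = ∅ ∈ τ_X ✓.
  U = {H}: f^{-1}(U) = {62, 63, 64} ∉ τ_X ✗.
  U = {H, I}: f^{-1}(U) = {62, 63, 64} ∉ τ_X ✗.
  U = {H, J}: f^{-1}(U) = {62, 63, 64, 65} ∈ τ_X ✓.
  U = {H, I, J}: f^{-1}(U) = {62, 63, 64, 65} ∈ τ_X ✓.
Found U = {H} with f^{-1}(U) = {62, 63, 64} not in τ_X. Therefore f is NOT continuous.


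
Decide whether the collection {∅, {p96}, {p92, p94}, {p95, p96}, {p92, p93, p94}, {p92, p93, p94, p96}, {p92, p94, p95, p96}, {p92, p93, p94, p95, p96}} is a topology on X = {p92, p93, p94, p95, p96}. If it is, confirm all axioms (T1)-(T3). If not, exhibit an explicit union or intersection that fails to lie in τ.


τ is NOT a topology on X.

Axiom (T1): ∅ ∈ τ? Yes; X ∈ τ? Yes.
Axiom (T2/T3): check pairwise unions and intersections of members of τ.
Counterexample for (T2): {p96} ∪ {p92, p94} = {p92, p94, p96} ∉ τ. Therefore τ is NOT a topology.


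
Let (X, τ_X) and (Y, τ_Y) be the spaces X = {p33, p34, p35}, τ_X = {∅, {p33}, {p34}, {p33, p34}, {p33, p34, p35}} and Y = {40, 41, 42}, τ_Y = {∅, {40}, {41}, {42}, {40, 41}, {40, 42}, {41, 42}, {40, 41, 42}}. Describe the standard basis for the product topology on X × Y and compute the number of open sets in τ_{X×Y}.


Basis B = {∅ × ∅, {p33} × {40}, {p33} × {41}, {p33} × {42}, {p34} × {40}, {p34} × {41}, {p34} × {42}, {p33} × {40, 41}, {p33} × {40, 42}, {p33, p34} × {40}, {p33} × {41, 42}, {p33, p34} × {41}, {p33, p34} × {42}, {p34} × {40, 41}, {p34} × {40, 42}, {p34} × {41, 42}, {p33} × {40, 41, 42}, {p33, p34, p35} × {40}, {p33, p34, p35} × {41}, {p33, p34, p35} × {42}, {p34} × {40, 41, 42}, {p33, p34} × {40, 41}, {p33, p34} × {40, 42}, {p33, p34} × {41, 42}, {p33, p34} × {40, 41, 42}, {p33, p34, p35} × {40, 41}, {p33, p34, p35} × {40, 42}, {p33, p34, p35} × {41, 42}, {p33, p34, p35} × {40, 41, 42}}; |τ_{X×Y}| = 125.

Enumerate products U × V with U ∈ τ_X, V ∈ τ_Y (deduplicated):
  ∅ × ∅ = {} (∅)
  {p33} × {40} = {(p33,40)}
  {p33} × {41} = {(p33,41)}
  {p33} × {42} = {(p33,42)}
  {p34} × {40} = {(p34,40)}
  {p34} × {41} = {(p34,41)}
  {p34} × {42} = {(p34,42)}
  {p33} × {40, 41} = {(p33,40), (p33,41)}
  {p33} × {40, 42} = {(p33,40), (p33,42)}
  {p33, p34} × {40} = {(p33,40), (p34,40)}
  {p33} × {41, 42} = {(p33,41), (p33,42)}
  {p33, p34} × {41} = {(p33,41), (p34,41)}
  {p33, p34} × {42} = {(p33,42), (p34,42)}
  {p34} × {40, 41} = {(p34,40), (p34,41)}
  {p34} × {40, 42} = {(p34,40), (p34,42)}
  {p34} × {41, 42} = {(p34,41), (p34,42)}
  {p33} × {40, 41, 42} = {(p33,40), (p33,41), (p33,42)}
  {p33, p34, p35} × {40} = {(p33,40), (p34,40), (p35,40)}
  {p33, p34, p35} × {41} = {(p33,41), (p34,41), (p35,41)}
  {p33, p34, p35} × {42} = {(p33,42), (p34,42), (p35,42)}
  {p34} × {40, 41, 42} = {(p34,40), (p34,41), (p34,42)}
  {p33, p34} × {40, 41} = {(p33,40), (p33,41), (p34,40), (p34,41)}
  {p33, p34} × {40, 42} = {(p33,40), (p33,42), (p34,40), (p34,42)}
  {p33, p34} × {41, 42} = {(p33,41), (p33,42), (p34,41), (p34,42)}
  {p33, p34} × {40, 41, 42} = {(p33,40), (p33,41), (p33,42), (p34,40), (p34,41), (p34,42)}
  {p33, p34, p35} × {40, 41} = {(p33,40), (p33,41), (p34,40), (p34,41), (p35,40), (p35,41)}
  {p33, p34, p35} × {40, 42} = {(p33,40), (p33,42), (p34,40), (p34,42), (p35,40), (p35,42)}
  {p33, p34, p35} × {41, 42} = {(p33,41), (p33,42), (p34,41), (p34,42), (p35,41), (p35,42)}
  {p33, p34, p35} × {40, 41, 42} = {(p33,40), (p33,41), (p33,42), (p34,40), (p34,41), (p34,42), (p35,40), (p35,41), (p35,42)}
These 29 distinct sets form the basis B.
Close under arbitrary unions to get τ_{X×Y}; counting gives |τ_{X×Y}| = 125.


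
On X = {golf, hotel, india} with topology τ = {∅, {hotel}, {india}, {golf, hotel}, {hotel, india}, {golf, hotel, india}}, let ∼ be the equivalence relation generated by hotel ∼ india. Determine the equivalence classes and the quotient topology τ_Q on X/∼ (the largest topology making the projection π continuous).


X/∼ = {[golf], [hotel=india]}; |τ_Q| = 3.

Equivalence classes: [golf], [hotel=india].
Quotient map π: X → X/∼ sends golf ↦ [golf], hotel ↦ [hotel=india], india ↦ [hotel=india].
For each subset V ⊆ X/∼, compute π^{-1}(V) ⊆ X and check whether π^{-1}(V) ∈ τ. V is open in τ_Q iff π^{-1}(V) ∈ τ.
  V = {}: π^{-1}(V) = ∅ ∈ τ ✓.
  V = {[golf]}: π^{-1}(V) = {golf} ∉ τ ✗.
  V = {[hotel=india]}: π^{-1}(V) = {hotel, india} ∈ τ ✓.
  V = {[golf], [hotel=india]}: π^{-1}(V) = {golf, hotel, india} ∈ τ ✓.
Open sets in the quotient: τ_Q = {{}, {[hotel=india]}, {[golf], [hotel=india]}} (3 elements).


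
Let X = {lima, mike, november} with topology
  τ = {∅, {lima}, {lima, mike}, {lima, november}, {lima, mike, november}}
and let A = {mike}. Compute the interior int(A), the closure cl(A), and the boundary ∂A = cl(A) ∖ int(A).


int(A) = ∅, cl(A) = {mike}, ∂A = {mike}.

Closed sets in (X, τ) are complements of opens:
  closed(X, τ) = {∅, {mike}, {november}, {mike, november}, {lima, mike, november}}.
int(A) = ⋃ {U ∈ τ : U ⊆ A}. Opens contained in A: ∅.
Taking the union of these: int(A) = ∅.
cl(A) = ⋂ {C closed : A ⊆ C}. Closed sets containing A: {mike}, {mike, november}, {lima, mike, november}.
Intersecting these: cl(A) = {mike}.
∂A = cl(A) ∖ int(A) = {mike} ∖ ∅ = {mike}.


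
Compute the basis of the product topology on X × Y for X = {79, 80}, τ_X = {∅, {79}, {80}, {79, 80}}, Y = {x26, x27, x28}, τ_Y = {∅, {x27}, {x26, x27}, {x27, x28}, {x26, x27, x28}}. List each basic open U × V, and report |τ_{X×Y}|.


Basis B = {∅ × ∅, {79} × {x27}, {80} × {x27}, {79} × {x26, x27}, {79} × {x27, x28}, {79, 80} × {x27}, {80} × {x26, x27}, {80} × {x27, x28}, {79} × {x26, x27, x28}, {80} × {x26, x27, x28}, {79, 80} × {x26, x27}, {79, 80} × {x27, x28}, {79, 80} × {x26, x27, x28}}; |τ_{X×Y}| = 25.

Enumerate products U × V with U ∈ τ_X, V ∈ τ_Y (deduplicated):
  ∅ × ∅ = {} (∅)
  {79} × {x27} = {(79,x27)}
  {80} × {x27} = {(80,x27)}
  {79} × {x26, x27} = {(79,x26), (79,x27)}
  {79} × {x27, x28} = {(79,x27), (79,x28)}
  {79, 80} × {x27} = {(79,x27), (80,x27)}
  {80} × {x26, x27} = {(80,x26), (80,x27)}
  {80} × {x27, x28} = {(80,x27), (80,x28)}
  {79} × {x26, x27, x28} = {(79,x26), (79,x27), (79,x28)}
  {80} × {x26, x27, x28} = {(80,x26), (80,x27), (80,x28)}
  {79, 80} × {x26, x27} = {(79,x26), (79,x27), (80,x26), (80,x27)}
  {79, 80} × {x27, x28} = {(79,x27), (79,x28), (80,x27), (80,x28)}
  {79, 80} × {x26, x27, x28} = {(79,x26), (79,x27), (79,x28), (80,x26), (80,x27), (80,x28)}
These 13 distinct sets form the basis B.
Close under arbitrary unions to get τ_{X×Y}; counting gives |τ_{X×Y}| = 25.


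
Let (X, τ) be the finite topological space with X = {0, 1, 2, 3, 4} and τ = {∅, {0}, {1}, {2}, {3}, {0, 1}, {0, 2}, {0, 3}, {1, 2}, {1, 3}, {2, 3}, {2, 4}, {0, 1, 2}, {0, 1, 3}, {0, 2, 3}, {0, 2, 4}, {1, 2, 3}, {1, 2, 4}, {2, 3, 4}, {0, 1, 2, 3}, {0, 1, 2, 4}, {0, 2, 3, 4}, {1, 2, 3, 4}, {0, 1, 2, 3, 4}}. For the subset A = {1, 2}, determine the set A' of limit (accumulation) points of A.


A' = {4}

For each x ∈ X, list the open sets U ∈ τ with x ∈ U, then check whether U ∩ (A ∖ {x}) ≠ ∅ for every such U.
  x = 0: open {0} ∋ x has {0} ∩ (A ∖ {0}) = ∅, so x is NOT a limit point.
  x = 1: open {1} ∋ x has {1} ∩ (A ∖ {1}) = ∅, so x is NOT a limit point.
  x = 2: open {2} ∋ x has {2} ∩ (A ∖ {2}) = ∅, so x is NOT a limit point.
  x = 3: open {3} ∋ x has {3} ∩ (A ∖ {3}) = ∅, so x is NOT a limit point.
  x = 4: opens ∋ x are {2, 4}, {0, 2, 4}, {1, 2, 4}, {2, 3, 4}, {0, 1, 2, 4}, {0, 2, 3, 4}, {1, 2, 3, 4}, {0, 1, 2, 3, 4}; each meets A ∖ {4}, so x IS a limit point.
Collecting: A' = {4}.


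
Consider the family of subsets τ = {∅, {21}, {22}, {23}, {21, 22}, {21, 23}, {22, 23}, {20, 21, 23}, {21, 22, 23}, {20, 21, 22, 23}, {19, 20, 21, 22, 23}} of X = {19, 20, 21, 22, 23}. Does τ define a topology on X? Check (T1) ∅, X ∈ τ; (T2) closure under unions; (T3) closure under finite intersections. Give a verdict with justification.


τ IS a topology on X.

Axiom (T1): ∅ ∈ τ? Yes; X ∈ τ? Yes.
Axiom (T2/T3): check pairwise unions and intersections of members of τ.
All pairwise intersections and unions checked — each lies in τ. Therefore τ satisfies (T1), (T2), (T3): it IS a topology on X.


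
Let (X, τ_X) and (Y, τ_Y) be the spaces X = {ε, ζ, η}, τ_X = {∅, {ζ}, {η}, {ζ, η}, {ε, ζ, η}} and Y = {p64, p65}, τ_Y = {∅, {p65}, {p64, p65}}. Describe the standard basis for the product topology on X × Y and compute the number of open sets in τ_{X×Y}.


Basis B = {∅ × ∅, {ζ} × {p65}, {η} × {p65}, {ζ} × {p64, p65}, {ζ, η} × {p65}, {η} × {p64, p65}, {ε, ζ, η} × {p65}, {ζ, η} × {p64, p65}, {ε, ζ, η} × {p64, p65}}; |τ_{X×Y}| = 14.

Enumerate products U × V with U ∈ τ_X, V ∈ τ_Y (deduplicated):
  ∅ × ∅ = {} (∅)
  {ζ} × {p65} = {(ζ,p65)}
  {η} × {p65} = {(η,p65)}
  {ζ} × {p64, p65} = {(ζ,p64), (ζ,p65)}
  {ζ, η} × {p65} = {(ζ,p65), (η,p65)}
  {η} × {p64, p65} = {(η,p64), (η,p65)}
  {ε, ζ, η} × {p65} = {(ε,p65), (ζ,p65), (η,p65)}
  {ζ, η} × {p64, p65} = {(ζ,p64), (ζ,p65), (η,p64), (η,p65)}
  {ε, ζ, η} × {p64, p65} = {(ε,p64), (ε,p65), (ζ,p64), (ζ,p65), (η,p64), (η,p65)}
These 9 distinct sets form the basis B.
Close under arbitrary unions to get τ_{X×Y}; counting gives |τ_{X×Y}| = 14.


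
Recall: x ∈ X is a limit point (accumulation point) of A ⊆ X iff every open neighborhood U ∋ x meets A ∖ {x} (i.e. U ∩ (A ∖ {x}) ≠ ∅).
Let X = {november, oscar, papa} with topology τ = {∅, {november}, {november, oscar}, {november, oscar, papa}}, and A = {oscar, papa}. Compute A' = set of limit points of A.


A' = {papa}

For each x ∈ X, list the open sets U ∈ τ with x ∈ U, then check whether U ∩ (A ∖ {x}) ≠ ∅ for every such U.
  x = november: open {november} ∋ x has {november} ∩ (A ∖ {november}) = ∅, so x is NOT a limit point.
  x = oscar: open {november, oscar} ∋ x has {november, oscar} ∩ (A ∖ {oscar}) = ∅, so x is NOT a limit point.
  x = papa: opens ∋ x are {november, oscar, papa}; each meets A ∖ {papa}, so x IS a limit point.
Collecting: A' = {papa}.


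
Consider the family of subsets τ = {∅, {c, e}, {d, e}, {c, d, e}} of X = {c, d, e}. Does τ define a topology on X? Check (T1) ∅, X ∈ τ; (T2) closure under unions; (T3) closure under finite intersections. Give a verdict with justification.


τ is NOT a topology on X.

Axiom (T1): ∅ ∈ τ? Yes; X ∈ τ? Yes.
Axiom (T2/T3): check pairwise unions and intersections of members of τ.
Counterexample for (T3): {c, e} ∩ {d, e} = {e} ∉ τ. Therefore τ is NOT a topology.


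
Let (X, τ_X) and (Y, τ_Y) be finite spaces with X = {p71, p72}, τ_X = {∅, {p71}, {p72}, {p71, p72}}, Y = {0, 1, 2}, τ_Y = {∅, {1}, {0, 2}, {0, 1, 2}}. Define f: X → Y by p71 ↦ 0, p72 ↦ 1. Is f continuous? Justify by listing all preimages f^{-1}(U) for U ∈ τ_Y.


f IS continuous.

Compute f^{-1}(U) for each U ∈ τ_Y:
  U = ∅: f^{-1}(U) = ∅ ∈ τ_X ✓.
  U = {1}: f^{-1}(U) = {p72} ∈ τ_X ✓.
  U = {0, 2}: f^{-1}(U) = {p71} ∈ τ_X ✓.
  U = {0, 1, 2}: f^{-1}(U) = {p71, p72} ∈ τ_X ✓.
Every preimage lies in τ_X, so f IS continuous.


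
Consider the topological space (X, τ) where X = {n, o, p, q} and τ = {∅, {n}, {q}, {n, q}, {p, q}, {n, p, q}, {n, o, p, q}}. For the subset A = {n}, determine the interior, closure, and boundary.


int(A) = {n}, cl(A) = {n, o}, ∂A = {o}.

Closed sets in (X, τ) are complements of opens:
  closed(X, τ) = {∅, {o}, {n, o}, {o, p}, {n, o, p}, {o, p, q}, {n, o, p, q}}.
int(A) = ⋃ {U ∈ τ : U ⊆ A}. Opens contained in A: ∅, {n}.
Taking the union of these: int(A) = {n}.
cl(A) = ⋂ {C closed : A ⊆ C}. Closed sets containing A: {n, o}, {n, o, p}, {n, o, p, q}.
Intersecting these: cl(A) = {n, o}.
∂A = cl(A) ∖ int(A) = {n, o} ∖ {n} = {o}.


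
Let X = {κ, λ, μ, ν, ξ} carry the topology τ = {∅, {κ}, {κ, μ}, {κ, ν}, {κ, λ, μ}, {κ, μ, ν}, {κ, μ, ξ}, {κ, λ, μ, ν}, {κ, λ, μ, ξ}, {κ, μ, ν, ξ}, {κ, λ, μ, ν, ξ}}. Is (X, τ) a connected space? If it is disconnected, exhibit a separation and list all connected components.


(X, τ) is connected.

Find clopen sets (U ∈ τ with X ∖ U ∈ τ):
  U = ∅, X ∖ U = {κ, λ, μ, ν, ξ} — both open, so U is clopen.
  U = {κ, λ, μ, ν, ξ}, X ∖ U = ∅ — both open, so U is clopen.
Only trivial clopens (∅ and X) exist, so (X, τ) is connected.
Compute connected components by grouping points that agree on all clopens:
  component: {κ, λ, μ, ν, ξ}


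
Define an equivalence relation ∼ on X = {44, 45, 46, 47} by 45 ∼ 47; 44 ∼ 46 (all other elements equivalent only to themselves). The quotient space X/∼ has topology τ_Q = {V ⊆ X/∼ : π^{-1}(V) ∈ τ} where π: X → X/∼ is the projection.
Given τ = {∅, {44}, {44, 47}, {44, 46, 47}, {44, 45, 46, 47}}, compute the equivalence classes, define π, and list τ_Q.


X/∼ = {[44=46], [45=47]}; |τ_Q| = 2.

Equivalence classes: [44=46], [45=47].
Quotient map π: X → X/∼ sends 44 ↦ [44=46], 45 ↦ [45=47], 46 ↦ [44=46], 47 ↦ [45=47].
For each subset V ⊆ X/∼, compute π^{-1}(V) ⊆ X and check whether π^{-1}(V) ∈ τ. V is open in τ_Q iff π^{-1}(V) ∈ τ.
  V = {}: π^{-1}(V) = ∅ ∈ τ ✓.
  V = {[44=46]}: π^{-1}(V) = {44, 46} ∉ τ ✗.
  V = {[45=47]}: π^{-1}(V) = {45, 47} ∉ τ ✗.
  V = {[44=46], [45=47]}: π^{-1}(V) = {44, 45, 46, 47} ∈ τ ✓.
Open sets in the quotient: τ_Q = {{}, {[44=46], [45=47]}} (2 elements).


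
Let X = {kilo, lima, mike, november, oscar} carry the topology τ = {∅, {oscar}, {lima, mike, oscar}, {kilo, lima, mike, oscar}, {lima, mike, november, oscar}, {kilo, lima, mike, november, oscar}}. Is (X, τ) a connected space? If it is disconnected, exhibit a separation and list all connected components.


(X, τ) is connected.

Find clopen sets (U ∈ τ with X ∖ U ∈ τ):
  U = ∅, X ∖ U = {kilo, lima, mike, november, oscar} — both open, so U is clopen.
  U = {kilo, lima, mike, november, oscar}, X ∖ U = ∅ — both open, so U is clopen.
Only trivial clopens (∅ and X) exist, so (X, τ) is connected.
Compute connected components by grouping points that agree on all clopens:
  component: {kilo, lima, mike, november, oscar}


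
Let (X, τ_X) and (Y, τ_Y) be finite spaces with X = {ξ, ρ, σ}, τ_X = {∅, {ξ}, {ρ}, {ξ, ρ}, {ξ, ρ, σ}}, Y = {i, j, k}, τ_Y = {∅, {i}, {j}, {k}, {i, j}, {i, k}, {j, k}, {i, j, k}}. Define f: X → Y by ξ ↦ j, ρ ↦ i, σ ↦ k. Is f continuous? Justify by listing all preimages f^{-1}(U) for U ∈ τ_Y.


f is NOT continuous.

Compute f^{-1}(U) for each U ∈ τ_Y:
  U = ∅: f^{-1}(U) = ∅ ∈ τ_X ✓.
  U = {i}: f^{-1}(U) = {ρ} ∈ τ_X ✓.
  U = {j}: f^{-1}(U) = {ξ} ∈ τ_X ✓.
  U = {k}: f^{-1}(U) = {σ} ∉ τ_X ✗.
  U = {i, j}: f^{-1}(U) = {ξ, ρ} ∈ τ_X ✓.
  U = {i, k}: f^{-1}(U) = {ρ, σ} ∉ τ_X ✗.
  U = {j, k}: f^{-1}(U) = {ξ, σ} ∉ τ_X ✗.
  U = {i, j, k}: f^{-1}(U) = {ξ, ρ, σ} ∈ τ_X ✓.
Found U = {k} with f^{-1}(U) = {σ} not in τ_X. Therefore f is NOT continuous.


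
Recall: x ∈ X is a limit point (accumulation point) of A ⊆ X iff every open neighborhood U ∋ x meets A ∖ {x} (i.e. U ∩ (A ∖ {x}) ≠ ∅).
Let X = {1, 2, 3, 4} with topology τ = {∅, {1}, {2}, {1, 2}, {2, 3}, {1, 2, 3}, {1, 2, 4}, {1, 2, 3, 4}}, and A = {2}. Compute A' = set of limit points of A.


A' = {3, 4}

For each x ∈ X, list the open sets U ∈ τ with x ∈ U, then check whether U ∩ (A ∖ {x}) ≠ ∅ for every such U.
  x = 1: open {1} ∋ x has {1} ∩ (A ∖ {1}) = ∅, so x is NOT a limit point.
  x = 2: open {2} ∋ x has {2} ∩ (A ∖ {2}) = ∅, so x is NOT a limit point.
  x = 3: opens ∋ x are {2, 3}, {1, 2, 3}, {1, 2, 3, 4}; each meets A ∖ {3}, so x IS a limit point.
  x = 4: opens ∋ x are {1, 2, 4}, {1, 2, 3, 4}; each meets A ∖ {4}, so x IS a limit point.
Collecting: A' = {3, 4}.


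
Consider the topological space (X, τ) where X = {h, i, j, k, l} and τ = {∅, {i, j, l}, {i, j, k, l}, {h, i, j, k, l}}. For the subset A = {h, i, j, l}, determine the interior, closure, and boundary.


int(A) = {i, j, l}, cl(A) = {h, i, j, k, l}, ∂A = {h, k}.

Closed sets in (X, τ) are complements of opens:
  closed(X, τ) = {∅, {h}, {h, k}, {h, i, j, k, l}}.
int(A) = ⋃ {U ∈ τ : U ⊆ A}. Opens contained in A: ∅, {i, j, l}.
Taking the union of these: int(A) = {i, j, l}.
cl(A) = ⋂ {C closed : A ⊆ C}. Closed sets containing A: {h, i, j, k, l}.
Intersecting these: cl(A) = {h, i, j, k, l}.
∂A = cl(A) ∖ int(A) = {h, i, j, k, l} ∖ {i, j, l} = {h, k}.


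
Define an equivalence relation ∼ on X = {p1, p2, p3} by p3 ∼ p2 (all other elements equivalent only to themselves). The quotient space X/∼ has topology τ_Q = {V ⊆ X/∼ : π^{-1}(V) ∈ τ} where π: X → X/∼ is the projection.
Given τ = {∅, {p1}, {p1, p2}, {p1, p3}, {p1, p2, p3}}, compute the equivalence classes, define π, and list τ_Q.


X/∼ = {[p1], [p2=p3]}; |τ_Q| = 3.

Equivalence classes: [p1], [p2=p3].
Quotient map π: X → X/∼ sends p1 ↦ [p1], p2 ↦ [p2=p3], p3 ↦ [p2=p3].
For each subset V ⊆ X/∼, compute π^{-1}(V) ⊆ X and check whether π^{-1}(V) ∈ τ. V is open in τ_Q iff π^{-1}(V) ∈ τ.
  V = {}: π^{-1}(V) = ∅ ∈ τ ✓.
  V = {[p1]}: π^{-1}(V) = {p1} ∈ τ ✓.
  V = {[p2=p3]}: π^{-1}(V) = {p2, p3} ∉ τ ✗.
  V = {[p1], [p2=p3]}: π^{-1}(V) = {p1, p2, p3} ∈ τ ✓.
Open sets in the quotient: τ_Q = {{}, {[p1]}, {[p1], [p2=p3]}} (3 elements).


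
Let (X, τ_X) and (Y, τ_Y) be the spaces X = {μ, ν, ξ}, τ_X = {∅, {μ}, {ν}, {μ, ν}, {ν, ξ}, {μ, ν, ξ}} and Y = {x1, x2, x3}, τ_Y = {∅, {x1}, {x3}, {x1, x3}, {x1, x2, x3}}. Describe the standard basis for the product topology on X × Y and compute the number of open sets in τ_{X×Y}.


Basis B = {∅ × ∅, {μ} × {x1}, {μ} × {x3}, {ν} × {x1}, {ν} × {x3}, {μ} × {x1, x3}, {μ, ν} × {x1}, {μ, ν} × {x3}, {ν} × {x1, x3}, {ν, ξ} × {x1}, {ν, ξ} × {x3}, {μ} × {x1, x2, x3}, {μ, ν, ξ} × {x1}, {μ, ν, ξ} × {x3}, {ν} × {x1, x2, x3}, {μ, ν} × {x1, x3}, {ν, ξ} × {x1, x3}, {μ, ν} × {x1, x2, x3}, {μ, ν, ξ} × {x1, x3}, {ν, ξ} × {x1, x2, x3}, {μ, ν, ξ} × {x1, x2, x3}}; |τ_{X×Y}| = 70.

Enumerate products U × V with U ∈ τ_X, V ∈ τ_Y (deduplicated):
  ∅ × ∅ = {} (∅)
  {μ} × {x1} = {(μ,x1)}
  {μ} × {x3} = {(μ,x3)}
  {ν} × {x1} = {(ν,x1)}
  {ν} × {x3} = {(ν,x3)}
  {μ} × {x1, x3} = {(μ,x1), (μ,x3)}
  {μ, ν} × {x1} = {(μ,x1), (ν,x1)}
  {μ, ν} × {x3} = {(μ,x3), (ν,x3)}
  {ν} × {x1, x3} = {(ν,x1), (ν,x3)}
  {ν, ξ} × {x1} = {(ν,x1), (ξ,x1)}
  {ν, ξ} × {x3} = {(ν,x3), (ξ,x3)}
  {μ} × {x1, x2, x3} = {(μ,x1), (μ,x2), (μ,x3)}
  {μ, ν, ξ} × {x1} = {(μ,x1), (ν,x1), (ξ,x1)}
  {μ, ν, ξ} × {x3} = {(μ,x3), (ν,x3), (ξ,x3)}
  {ν} × {x1, x2, x3} = {(ν,x1), (ν,x2), (ν,x3)}
  {μ, ν} × {x1, x3} = {(μ,x1), (μ,x3), (ν,x1), (ν,x3)}
  {ν, ξ} × {x1, x3} = {(ν,x1), (ν,x3), (ξ,x1), (ξ,x3)}
  {μ, ν} × {x1, x2, x3} = {(μ,x1), (μ,x2), (μ,x3), (ν,x1), (ν,x2), (ν,x3)}
  {μ, ν, ξ} × {x1, x3} = {(μ,x1), (μ,x3), (ν,x1), (ν,x3), (ξ,x1), (ξ,x3)}
  {ν, ξ} × {x1, x2, x3} = {(ν,x1), (ν,x2), (ν,x3), (ξ,x1), (ξ,x2), (ξ,x3)}
  {μ, ν, ξ} × {x1, x2, x3} = {(μ,x1), (μ,x2), (μ,x3), (ν,x1), (ν,x2), (ν,x3), (ξ,x1), (ξ,x2), (ξ,x3)}
These 21 distinct sets form the basis B.
Close under arbitrary unions to get τ_{X×Y}; counting gives |τ_{X×Y}| = 70.


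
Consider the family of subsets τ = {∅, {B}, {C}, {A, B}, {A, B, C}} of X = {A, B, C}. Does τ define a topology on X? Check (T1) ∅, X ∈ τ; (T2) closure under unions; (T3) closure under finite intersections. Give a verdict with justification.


τ is NOT a topology on X.

Axiom (T1): ∅ ∈ τ? Yes; X ∈ τ? Yes.
Axiom (T2/T3): check pairwise unions and intersections of members of τ.
Counterexample for (T2): {B} ∪ {C} = {B, C} ∉ τ. Therefore τ is NOT a topology.


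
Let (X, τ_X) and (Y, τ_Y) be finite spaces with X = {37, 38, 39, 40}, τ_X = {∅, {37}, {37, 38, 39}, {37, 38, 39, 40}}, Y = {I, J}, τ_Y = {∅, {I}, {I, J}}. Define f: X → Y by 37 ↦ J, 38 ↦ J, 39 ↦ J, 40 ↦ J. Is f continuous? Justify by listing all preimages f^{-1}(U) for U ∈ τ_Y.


f IS continuous.

Compute f^{-1}(U) for each U ∈ τ_Y:
  U = ∅: f^{-1}(U) = ∅ ∈ τ_X ✓.
  U = {I}: f^{-1}(U) = ∅ ∈ τ_X ✓.
  U = {I, J}: f^{-1}(U) = {37, 38, 39, 40} ∈ τ_X ✓.
Every preimage lies in τ_X, so f IS continuous.


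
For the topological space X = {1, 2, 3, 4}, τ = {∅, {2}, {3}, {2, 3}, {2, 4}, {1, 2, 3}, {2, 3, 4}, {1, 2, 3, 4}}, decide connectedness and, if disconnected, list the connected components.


(X, τ) is connected.

Find clopen sets (U ∈ τ with X ∖ U ∈ τ):
  U = ∅, X ∖ U = {1, 2, 3, 4} — both open, so U is clopen.
  U = {1, 2, 3, 4}, X ∖ U = ∅ — both open, so U is clopen.
Only trivial clopens (∅ and X) exist, so (X, τ) is connected.
Compute connected components by grouping points that agree on all clopens:
  component: {1, 2, 3, 4}


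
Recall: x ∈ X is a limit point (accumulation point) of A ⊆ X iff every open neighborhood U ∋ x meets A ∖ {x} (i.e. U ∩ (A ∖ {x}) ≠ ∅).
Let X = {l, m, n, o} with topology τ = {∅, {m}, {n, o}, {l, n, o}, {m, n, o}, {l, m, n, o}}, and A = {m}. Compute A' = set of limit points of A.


A' = ∅

For each x ∈ X, list the open sets U ∈ τ with x ∈ U, then check whether U ∩ (A ∖ {x}) ≠ ∅ for every such U.
  x = l: open {l, n, o} ∋ x has {l, n, o} ∩ (A ∖ {l}) = ∅, so x is NOT a limit point.
  x = m: open {m} ∋ x has {m} ∩ (A ∖ {m}) = ∅, so x is NOT a limit point.
  x = n: open {n, o} ∋ x has {n, o} ∩ (A ∖ {n}) = ∅, so x is NOT a limit point.
  x = o: open {n, o} ∋ x has {n, o} ∩ (A ∖ {o}) = ∅, so x is NOT a limit point.
Collecting: A' = ∅.


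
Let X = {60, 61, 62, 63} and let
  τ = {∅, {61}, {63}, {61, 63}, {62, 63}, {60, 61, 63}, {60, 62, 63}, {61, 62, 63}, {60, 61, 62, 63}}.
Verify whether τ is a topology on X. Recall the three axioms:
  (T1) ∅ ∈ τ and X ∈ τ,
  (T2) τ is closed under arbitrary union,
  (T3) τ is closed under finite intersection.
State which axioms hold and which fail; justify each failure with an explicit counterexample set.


τ is NOT a topology on X.

Axiom (T1): ∅ ∈ τ? Yes; X ∈ τ? Yes.
Axiom (T2/T3): check pairwise unions and intersections of members of τ.
Counterexample for (T3): {60, 61, 63} ∩ {60, 62, 63} = {60, 63} ∉ τ. Therefore τ is NOT a topology.


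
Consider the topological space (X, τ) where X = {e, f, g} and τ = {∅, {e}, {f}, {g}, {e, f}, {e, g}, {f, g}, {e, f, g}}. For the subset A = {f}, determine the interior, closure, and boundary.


int(A) = {f}, cl(A) = {f}, ∂A = ∅.

Closed sets in (X, τ) are complements of opens:
  closed(X, τ) = {∅, {e}, {f}, {g}, {e, f}, {e, g}, {f, g}, {e, f, g}}.
int(A) = ⋃ {U ∈ τ : U ⊆ A}. Opens contained in A: ∅, {f}.
Taking the union of these: int(A) = {f}.
cl(A) = ⋂ {C closed : A ⊆ C}. Closed sets containing A: {f}, {e, f}, {f, g}, {e, f, g}.
Intersecting these: cl(A) = {f}.
∂A = cl(A) ∖ int(A) = {f} ∖ {f} = ∅.


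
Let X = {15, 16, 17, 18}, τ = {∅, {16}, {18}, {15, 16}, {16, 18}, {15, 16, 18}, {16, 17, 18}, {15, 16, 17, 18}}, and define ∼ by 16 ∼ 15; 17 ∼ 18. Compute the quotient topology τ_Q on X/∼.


X/∼ = {[15=16], [17=18]}; |τ_Q| = 3.

Equivalence classes: [15=16], [17=18].
Quotient map π: X → X/∼ sends 15 ↦ [15=16], 16 ↦ [15=16], 17 ↦ [17=18], 18 ↦ [17=18].
For each subset V ⊆ X/∼, compute π^{-1}(V) ⊆ X and check whether π^{-1}(V) ∈ τ. V is open in τ_Q iff π^{-1}(V) ∈ τ.
  V = {}: π^{-1}(V) = ∅ ∈ τ ✓.
  V = {[15=16]}: π^{-1}(V) = {15, 16} ∈ τ ✓.
  V = {[17=18]}: π^{-1}(V) = {17, 18} ∉ τ ✗.
  V = {[15=16], [17=18]}: π^{-1}(V) = {15, 16, 17, 18} ∈ τ ✓.
Open sets in the quotient: τ_Q = {{}, {[15=16]}, {[15=16], [17=18]}} (3 elements).


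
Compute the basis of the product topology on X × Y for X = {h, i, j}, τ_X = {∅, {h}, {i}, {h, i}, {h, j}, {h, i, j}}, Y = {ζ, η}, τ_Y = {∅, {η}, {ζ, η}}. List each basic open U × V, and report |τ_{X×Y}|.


Basis B = {∅ × ∅, {h} × {η}, {i} × {η}, {h} × {ζ, η}, {h, i} × {η}, {h, j} × {η}, {i} × {ζ, η}, {h, i, j} × {η}, {h, i} × {ζ, η}, {h, j} × {ζ, η}, {h, i, j} × {ζ, η}}; |τ_{X×Y}| = 18.

Enumerate products U × V with U ∈ τ_X, V ∈ τ_Y (deduplicated):
  ∅ × ∅ = {} (∅)
  {h} × {η} = {(h,η)}
  {i} × {η} = {(i,η)}
  {h} × {ζ, η} = {(h,ζ), (h,η)}
  {h, i} × {η} = {(h,η), (i,η)}
  {h, j} × {η} = {(h,η), (j,η)}
  {i} × {ζ, η} = {(i,ζ), (i,η)}
  {h, i, j} × {η} = {(h,η), (i,η), (j,η)}
  {h, i} × {ζ, η} = {(h,ζ), (h,η), (i,ζ), (i,η)}
  {h, j} × {ζ, η} = {(h,ζ), (h,η), (j,ζ), (j,η)}
  {h, i, j} × {ζ, η} = {(h,ζ), (h,η), (i,ζ), (i,η), (j,ζ), (j,η)}
These 11 distinct sets form the basis B.
Close under arbitrary unions to get τ_{X×Y}; counting gives |τ_{X×Y}| = 18.


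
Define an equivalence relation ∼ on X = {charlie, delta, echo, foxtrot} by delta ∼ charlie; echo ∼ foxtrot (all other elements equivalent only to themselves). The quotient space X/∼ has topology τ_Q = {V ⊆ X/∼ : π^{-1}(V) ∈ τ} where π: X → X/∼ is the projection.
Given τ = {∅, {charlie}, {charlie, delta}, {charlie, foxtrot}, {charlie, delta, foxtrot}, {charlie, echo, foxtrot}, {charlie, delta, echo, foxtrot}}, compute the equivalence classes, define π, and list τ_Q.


X/∼ = {[charlie=delta], [echo=foxtrot]}; |τ_Q| = 3.

Equivalence classes: [charlie=delta], [echo=foxtrot].
Quotient map π: X → X/∼ sends charlie ↦ [charlie=delta], delta ↦ [charlie=delta], echo ↦ [echo=foxtrot], foxtrot ↦ [echo=foxtrot].
For each subset V ⊆ X/∼, compute π^{-1}(V) ⊆ X and check whether π^{-1}(V) ∈ τ. V is open in τ_Q iff π^{-1}(V) ∈ τ.
  V = {}: π^{-1}(V) = ∅ ∈ τ ✓.
  V = {[charlie=delta]}: π^{-1}(V) = {charlie, delta} ∈ τ ✓.
  V = {[echo=foxtrot]}: π^{-1}(V) = {echo, foxtrot} ∉ τ ✗.
  V = {[charlie=delta], [echo=foxtrot]}: π^{-1}(V) = {charlie, delta, echo, foxtrot} ∈ τ ✓.
Open sets in the quotient: τ_Q = {{}, {[charlie=delta]}, {[charlie=delta], [echo=foxtrot]}} (3 elements).


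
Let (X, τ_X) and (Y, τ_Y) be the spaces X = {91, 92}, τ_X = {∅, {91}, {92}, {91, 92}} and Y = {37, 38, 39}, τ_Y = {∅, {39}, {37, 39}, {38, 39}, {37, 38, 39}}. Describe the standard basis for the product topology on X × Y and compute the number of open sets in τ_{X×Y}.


Basis B = {∅ × ∅, {91} × {39}, {92} × {39}, {91} × {37, 39}, {91} × {38, 39}, {91, 92} × {39}, {92} × {37, 39}, {92} × {38, 39}, {91} × {37, 38, 39}, {92} × {37, 38, 39}, {91, 92} × {37, 39}, {91, 92} × {38, 39}, {91, 92} × {37, 38, 39}}; |τ_{X×Y}| = 25.

Enumerate products U × V with U ∈ τ_X, V ∈ τ_Y (deduplicated):
  ∅ × ∅ = {} (∅)
  {91} × {39} = {(91,39)}
  {92} × {39} = {(92,39)}
  {91} × {37, 39} = {(91,37), (91,39)}
  {91} × {38, 39} = {(91,38), (91,39)}
  {91, 92} × {39} = {(91,39), (92,39)}
  {92} × {37, 39} = {(92,37), (92,39)}
  {92} × {38, 39} = {(92,38), (92,39)}
  {91} × {37, 38, 39} = {(91,37), (91,38), (91,39)}
  {92} × {37, 38, 39} = {(92,37), (92,38), (92,39)}
  {91, 92} × {37, 39} = {(91,37), (91,39), (92,37), (92,39)}
  {91, 92} × {38, 39} = {(91,38), (91,39), (92,38), (92,39)}
  {91, 92} × {37, 38, 39} = {(91,37), (91,38), (91,39), (92,37), (92,38), (92,39)}
These 13 distinct sets form the basis B.
Close under arbitrary unions to get τ_{X×Y}; counting gives |τ_{X×Y}| = 25.


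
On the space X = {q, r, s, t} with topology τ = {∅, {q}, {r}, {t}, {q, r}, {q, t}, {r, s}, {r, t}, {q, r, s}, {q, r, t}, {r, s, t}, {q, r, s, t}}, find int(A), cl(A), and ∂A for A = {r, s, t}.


int(A) = {r, s, t}, cl(A) = {r, s, t}, ∂A = ∅.

Closed sets in (X, τ) are complements of opens:
  closed(X, τ) = {∅, {q}, {s}, {t}, {q, s}, {q, t}, {r, s}, {s, t}, {q, r, s}, {q, s, t}, {r, s, t}, {q, r, s, t}}.
int(A) = ⋃ {U ∈ τ : U ⊆ A}. Opens contained in A: ∅, {r}, {t}, {r, s}, {r, t}, {r, s, t}.
Taking the union of these: int(A) = {r, s, t}.
cl(A) = ⋂ {C closed : A ⊆ C}. Closed sets containing A: {r, s, t}, {q, r, s, t}.
Intersecting these: cl(A) = {r, s, t}.
∂A = cl(A) ∖ int(A) = {r, s, t} ∖ {r, s, t} = ∅.


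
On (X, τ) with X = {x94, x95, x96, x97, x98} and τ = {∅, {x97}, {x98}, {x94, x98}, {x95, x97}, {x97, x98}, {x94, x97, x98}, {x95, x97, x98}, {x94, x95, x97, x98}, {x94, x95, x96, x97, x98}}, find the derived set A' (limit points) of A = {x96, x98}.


A' = {x94, x96}

For each x ∈ X, list the open sets U ∈ τ with x ∈ U, then check whether U ∩ (A ∖ {x}) ≠ ∅ for every such U.
  x = x94: opens ∋ x are {x94, x98}, {x94, x97, x98}, {x94, x95, x97, x98}, {x94, x95, x96, x97, x98}; each meets A ∖ {x94}, so x IS a limit point.
  x = x95: open {x95, x97} ∋ x has {x95, x97} ∩ (A ∖ {x95}) = ∅, so x is NOT a limit point.
  x = x96: opens ∋ x are {x94, x95, x96, x97, x98}; each meets A ∖ {x96}, so x IS a limit point.
  x = x97: open {x97} ∋ x has {x97} ∩ (A ∖ {x97}) = ∅, so x is NOT a limit point.
  x = x98: open {x98} ∋ x has {x98} ∩ (A ∖ {x98}) = ∅, so x is NOT a limit point.
Collecting: A' = {x94, x96}.


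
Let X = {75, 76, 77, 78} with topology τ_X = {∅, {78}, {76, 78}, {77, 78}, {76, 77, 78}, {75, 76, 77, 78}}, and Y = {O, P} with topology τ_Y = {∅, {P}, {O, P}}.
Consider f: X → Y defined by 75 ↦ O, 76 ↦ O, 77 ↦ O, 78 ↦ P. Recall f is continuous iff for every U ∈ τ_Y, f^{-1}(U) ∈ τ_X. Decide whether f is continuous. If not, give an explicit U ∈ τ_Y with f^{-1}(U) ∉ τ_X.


f IS continuous.

Compute f^{-1}(U) for each U ∈ τ_Y:
  U = ∅: f^{-1}(U) = ∅ ∈ τ_X ✓.
  U = {P}: f^{-1}(U) = {78} ∈ τ_X ✓.
  U = {O, P}: f^{-1}(U) = {75, 76, 77, 78} ∈ τ_X ✓.
Every preimage lies in τ_X, so f IS continuous.


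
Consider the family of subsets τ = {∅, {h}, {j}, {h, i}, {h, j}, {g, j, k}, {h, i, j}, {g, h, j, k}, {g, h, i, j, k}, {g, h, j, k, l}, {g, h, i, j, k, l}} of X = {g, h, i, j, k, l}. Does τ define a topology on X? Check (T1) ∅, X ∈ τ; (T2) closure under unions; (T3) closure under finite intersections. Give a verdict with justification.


τ IS a topology on X.

Axiom (T1): ∅ ∈ τ? Yes; X ∈ τ? Yes.
Axiom (T2/T3): check pairwise unions and intersections of members of τ.
All pairwise intersections and unions checked — each lies in τ. Therefore τ satisfies (T1), (T2), (T3): it IS a topology on X.


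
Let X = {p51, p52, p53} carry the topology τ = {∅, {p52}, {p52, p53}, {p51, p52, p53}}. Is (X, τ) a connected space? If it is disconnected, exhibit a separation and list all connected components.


(X, τ) is connected.

Find clopen sets (U ∈ τ with X ∖ U ∈ τ):
  U = ∅, X ∖ U = {p51, p52, p53} — both open, so U is clopen.
  U = {p51, p52, p53}, X ∖ U = ∅ — both open, so U is clopen.
Only trivial clopens (∅ and X) exist, so (X, τ) is connected.
Compute connected components by grouping points that agree on all clopens:
  component: {p51, p52, p53}


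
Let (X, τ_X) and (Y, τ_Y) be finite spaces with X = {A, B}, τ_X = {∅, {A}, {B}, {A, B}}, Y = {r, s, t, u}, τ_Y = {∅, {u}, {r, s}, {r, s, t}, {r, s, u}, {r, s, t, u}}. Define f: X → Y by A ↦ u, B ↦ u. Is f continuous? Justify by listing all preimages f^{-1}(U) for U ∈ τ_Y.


f IS continuous.

Compute f^{-1}(U) for each U ∈ τ_Y:
  U = ∅: f^{-1}(U) = ∅ ∈ τ_X ✓.
  U = {u}: f^{-1}(U) = {A, B} ∈ τ_X ✓.
  U = {r, s}: f^{-1}(U) = ∅ ∈ τ_X ✓.
  U = {r, s, t}: f^{-1}(U) = ∅ ∈ τ_X ✓.
  U = {r, s, u}: f^{-1}(U) = {A, B} ∈ τ_X ✓.
  U = {r, s, t, u}: f^{-1}(U) = {A, B} ∈ τ_X ✓.
Every preimage lies in τ_X, so f IS continuous.


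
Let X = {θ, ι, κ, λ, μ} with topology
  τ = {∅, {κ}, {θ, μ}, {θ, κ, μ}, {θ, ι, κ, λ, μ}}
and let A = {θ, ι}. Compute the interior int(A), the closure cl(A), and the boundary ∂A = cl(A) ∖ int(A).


int(A) = ∅, cl(A) = {θ, ι, λ, μ}, ∂A = {θ, ι, λ, μ}.

Closed sets in (X, τ) are complements of opens:
  closed(X, τ) = {∅, {ι, λ}, {ι, κ, λ}, {θ, ι, λ, μ}, {θ, ι, κ, λ, μ}}.
int(A) = ⋃ {U ∈ τ : U ⊆ A}. Opens contained in A: ∅.
Taking the union of these: int(A) = ∅.
cl(A) = ⋂ {C closed : A ⊆ C}. Closed sets containing A: {θ, ι, λ, μ}, {θ, ι, κ, λ, μ}.
Intersecting these: cl(A) = {θ, ι, λ, μ}.
∂A = cl(A) ∖ int(A) = {θ, ι, λ, μ} ∖ ∅ = {θ, ι, λ, μ}.
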